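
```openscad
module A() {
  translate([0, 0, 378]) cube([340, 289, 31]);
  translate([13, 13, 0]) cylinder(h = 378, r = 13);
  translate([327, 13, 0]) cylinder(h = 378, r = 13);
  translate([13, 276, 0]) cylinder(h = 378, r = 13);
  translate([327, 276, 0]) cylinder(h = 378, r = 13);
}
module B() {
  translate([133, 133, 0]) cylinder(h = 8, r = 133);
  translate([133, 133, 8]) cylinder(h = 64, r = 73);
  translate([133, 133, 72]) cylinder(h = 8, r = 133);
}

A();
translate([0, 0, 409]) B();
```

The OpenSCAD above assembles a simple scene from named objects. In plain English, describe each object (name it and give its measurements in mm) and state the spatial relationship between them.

A is a simple wooden stool: a rectangular seat 340 mm (x) by 289 mm (y), 31 mm thick, top face at z = 409 mm, on four round legs, each 26 mm in diameter. The legs rest on z = 0, each leg's axis is inset half a diameter from the nearest pair of seat edges (so the leg's bounding box is flush with the corner).

B is a spool: two coaxial disc flanges of radius 133 mm and thickness 8 mm, joined by a core cylinder of radius 73 mm and height 64 mm. The lower flange rests on z = 0 and the three cylinders share a vertical axis.

The spool is on top of the stool.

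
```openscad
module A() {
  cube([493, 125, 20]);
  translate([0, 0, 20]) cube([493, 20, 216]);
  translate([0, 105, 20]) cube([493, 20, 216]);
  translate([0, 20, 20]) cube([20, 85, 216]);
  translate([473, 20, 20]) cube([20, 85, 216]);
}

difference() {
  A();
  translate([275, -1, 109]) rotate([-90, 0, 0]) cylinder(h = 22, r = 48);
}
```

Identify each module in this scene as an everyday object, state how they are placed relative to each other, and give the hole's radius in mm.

The subtracted cylinder has r = 48 mm.

A is an open box. The open box has a circular hole through its front wall. The hole's radius is 48 mm.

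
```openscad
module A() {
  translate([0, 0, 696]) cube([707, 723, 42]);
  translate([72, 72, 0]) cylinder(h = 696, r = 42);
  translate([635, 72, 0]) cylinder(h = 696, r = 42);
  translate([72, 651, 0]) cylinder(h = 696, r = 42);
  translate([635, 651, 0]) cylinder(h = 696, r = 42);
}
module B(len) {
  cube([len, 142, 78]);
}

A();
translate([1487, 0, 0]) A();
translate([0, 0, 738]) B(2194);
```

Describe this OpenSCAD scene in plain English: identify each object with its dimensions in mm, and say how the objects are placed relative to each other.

A is a table: top 707 mm (x) × 723 mm (y), 42 mm thick, upper face at z = 738 mm, on four round legs of 84 mm diameter, each leg's bounding box inset 30 mm from the nearest pair of top edges, running from z = 0 to the bottom of the top.

B is a rectangular beam 2194 mm long (x), 142 mm deep (y), 78 mm thick (z).

The beam spans the tops of two tables placed 780 mm apart, resting at z = 738 mm.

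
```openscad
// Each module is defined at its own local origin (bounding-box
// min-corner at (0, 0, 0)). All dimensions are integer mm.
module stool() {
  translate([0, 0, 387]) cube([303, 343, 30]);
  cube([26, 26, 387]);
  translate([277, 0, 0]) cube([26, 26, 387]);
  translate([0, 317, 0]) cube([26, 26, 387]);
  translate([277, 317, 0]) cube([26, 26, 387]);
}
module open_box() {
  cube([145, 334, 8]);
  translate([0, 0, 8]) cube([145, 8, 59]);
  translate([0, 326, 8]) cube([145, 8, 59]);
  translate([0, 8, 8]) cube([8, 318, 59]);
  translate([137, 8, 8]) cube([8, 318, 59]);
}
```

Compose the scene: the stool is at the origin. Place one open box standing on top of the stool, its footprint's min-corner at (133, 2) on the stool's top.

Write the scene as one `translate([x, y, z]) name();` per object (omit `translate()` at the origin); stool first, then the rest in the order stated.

stool();
translate([133, 2, 417]) open_box();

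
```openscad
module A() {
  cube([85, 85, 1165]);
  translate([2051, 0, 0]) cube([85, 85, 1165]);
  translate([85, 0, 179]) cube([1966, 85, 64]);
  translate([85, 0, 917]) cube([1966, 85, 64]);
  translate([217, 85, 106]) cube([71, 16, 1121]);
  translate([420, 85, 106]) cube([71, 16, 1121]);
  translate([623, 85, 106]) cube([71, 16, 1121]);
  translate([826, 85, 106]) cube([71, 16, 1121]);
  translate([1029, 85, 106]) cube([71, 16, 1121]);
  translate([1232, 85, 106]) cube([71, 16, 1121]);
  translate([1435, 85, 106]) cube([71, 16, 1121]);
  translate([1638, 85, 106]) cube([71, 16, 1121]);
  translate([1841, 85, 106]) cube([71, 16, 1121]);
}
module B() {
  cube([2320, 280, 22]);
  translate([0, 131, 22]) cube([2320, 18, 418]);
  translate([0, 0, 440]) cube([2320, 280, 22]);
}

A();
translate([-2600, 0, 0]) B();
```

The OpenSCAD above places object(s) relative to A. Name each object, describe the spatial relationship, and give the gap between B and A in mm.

A is a fence section. B is an I-beam. The I-beam is on the floor beside the fence section on its −x side. The gap between the I-beam and the fence section is 280 mm.

The I-beam's nearest face is 280 mm from the fence section's −x face.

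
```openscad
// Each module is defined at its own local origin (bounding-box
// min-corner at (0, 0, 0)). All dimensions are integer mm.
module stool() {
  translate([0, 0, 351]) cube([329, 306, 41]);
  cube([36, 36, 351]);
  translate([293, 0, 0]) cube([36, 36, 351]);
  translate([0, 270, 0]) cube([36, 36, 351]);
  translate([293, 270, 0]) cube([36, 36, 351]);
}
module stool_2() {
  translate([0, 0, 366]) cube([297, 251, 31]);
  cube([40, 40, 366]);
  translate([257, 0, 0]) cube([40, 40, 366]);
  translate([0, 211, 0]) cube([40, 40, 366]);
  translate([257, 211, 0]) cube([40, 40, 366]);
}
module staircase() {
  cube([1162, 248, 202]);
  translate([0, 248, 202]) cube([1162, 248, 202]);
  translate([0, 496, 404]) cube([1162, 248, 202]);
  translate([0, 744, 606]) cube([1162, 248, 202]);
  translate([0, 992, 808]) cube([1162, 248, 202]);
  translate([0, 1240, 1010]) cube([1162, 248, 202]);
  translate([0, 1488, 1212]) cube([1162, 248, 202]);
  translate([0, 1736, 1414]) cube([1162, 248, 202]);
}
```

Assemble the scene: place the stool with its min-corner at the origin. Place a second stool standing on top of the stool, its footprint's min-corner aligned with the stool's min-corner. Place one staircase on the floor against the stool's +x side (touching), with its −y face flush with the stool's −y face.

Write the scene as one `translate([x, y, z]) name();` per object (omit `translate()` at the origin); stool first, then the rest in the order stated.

stool();
translate([0, 0, 392]) stool_2();
translate([329, 0, 0]) staircase();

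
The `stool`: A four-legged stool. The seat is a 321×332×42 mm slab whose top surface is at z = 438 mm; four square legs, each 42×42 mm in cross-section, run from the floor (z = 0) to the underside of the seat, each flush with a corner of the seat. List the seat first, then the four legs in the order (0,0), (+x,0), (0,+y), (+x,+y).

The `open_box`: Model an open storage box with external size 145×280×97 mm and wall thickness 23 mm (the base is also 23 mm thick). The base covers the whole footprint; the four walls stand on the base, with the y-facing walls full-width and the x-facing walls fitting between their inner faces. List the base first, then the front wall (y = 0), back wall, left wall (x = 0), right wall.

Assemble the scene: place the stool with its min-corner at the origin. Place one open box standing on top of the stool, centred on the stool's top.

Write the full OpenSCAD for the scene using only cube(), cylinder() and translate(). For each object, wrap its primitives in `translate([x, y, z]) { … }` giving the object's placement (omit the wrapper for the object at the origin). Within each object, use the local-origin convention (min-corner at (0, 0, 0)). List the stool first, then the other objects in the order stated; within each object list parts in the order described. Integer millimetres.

translate([0, 0, 396]) cube([321, 332, 42]);
cube([42, 42, 396]);
translate([279, 0, 0]) cube([42, 42, 396]);
translate([0, 290, 0]) cube([42, 42, 396]);
translate([279, 290, 0]) cube([42, 42, 396]);
translate([88, 26, 438]) {
  cube([145, 280, 23]);
  translate([0, 0, 23]) cube([145, 23, 74]);
  translate([0, 257, 23]) cube([145, 23, 74]);
  translate([0, 23, 23]) cube([23, 234, 74]);
  translate([122, 23, 23]) cube([23, 234, 74]);
}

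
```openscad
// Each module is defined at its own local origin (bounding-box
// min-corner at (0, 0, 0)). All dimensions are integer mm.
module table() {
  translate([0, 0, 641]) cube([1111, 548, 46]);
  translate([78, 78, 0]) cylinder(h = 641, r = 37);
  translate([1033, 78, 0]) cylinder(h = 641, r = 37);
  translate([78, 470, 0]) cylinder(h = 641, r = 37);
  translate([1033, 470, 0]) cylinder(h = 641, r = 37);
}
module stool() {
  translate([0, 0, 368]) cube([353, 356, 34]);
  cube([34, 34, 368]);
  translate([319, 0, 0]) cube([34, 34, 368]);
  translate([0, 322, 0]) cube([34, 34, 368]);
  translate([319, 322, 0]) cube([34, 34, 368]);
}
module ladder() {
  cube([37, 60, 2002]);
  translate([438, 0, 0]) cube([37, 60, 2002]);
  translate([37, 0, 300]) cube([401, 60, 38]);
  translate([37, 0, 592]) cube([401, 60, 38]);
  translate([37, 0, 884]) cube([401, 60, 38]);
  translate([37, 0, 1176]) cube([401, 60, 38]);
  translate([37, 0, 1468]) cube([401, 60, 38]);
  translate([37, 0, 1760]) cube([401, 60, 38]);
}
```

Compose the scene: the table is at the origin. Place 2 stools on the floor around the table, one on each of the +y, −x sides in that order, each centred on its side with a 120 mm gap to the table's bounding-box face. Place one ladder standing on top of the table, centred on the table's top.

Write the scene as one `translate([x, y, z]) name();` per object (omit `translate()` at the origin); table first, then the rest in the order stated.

table();
translate([379, 668, 0]) stool();
translate([-473, 96, 0]) stool();
translate([318, 244, 687]) ladder();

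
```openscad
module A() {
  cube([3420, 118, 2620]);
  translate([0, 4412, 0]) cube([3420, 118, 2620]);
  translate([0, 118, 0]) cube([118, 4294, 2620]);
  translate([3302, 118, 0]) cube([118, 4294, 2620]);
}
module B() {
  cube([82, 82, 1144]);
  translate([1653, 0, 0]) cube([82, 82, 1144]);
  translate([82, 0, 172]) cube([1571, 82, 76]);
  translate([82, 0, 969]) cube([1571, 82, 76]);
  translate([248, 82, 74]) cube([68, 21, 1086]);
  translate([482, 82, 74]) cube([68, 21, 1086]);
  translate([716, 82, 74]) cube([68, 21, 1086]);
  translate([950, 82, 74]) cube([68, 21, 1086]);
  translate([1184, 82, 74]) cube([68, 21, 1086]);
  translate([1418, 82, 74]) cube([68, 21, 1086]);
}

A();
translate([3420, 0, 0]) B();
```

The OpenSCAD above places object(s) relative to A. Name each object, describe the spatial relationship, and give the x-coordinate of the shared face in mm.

A is a house frame. B is a fence section. The fence section is against the house frame's +x side, with their −y faces flush. The x-coordinate of the shared face is 3420 mm.

The house frame's +x face and the fence section's −x face are both at x = 3420 mm.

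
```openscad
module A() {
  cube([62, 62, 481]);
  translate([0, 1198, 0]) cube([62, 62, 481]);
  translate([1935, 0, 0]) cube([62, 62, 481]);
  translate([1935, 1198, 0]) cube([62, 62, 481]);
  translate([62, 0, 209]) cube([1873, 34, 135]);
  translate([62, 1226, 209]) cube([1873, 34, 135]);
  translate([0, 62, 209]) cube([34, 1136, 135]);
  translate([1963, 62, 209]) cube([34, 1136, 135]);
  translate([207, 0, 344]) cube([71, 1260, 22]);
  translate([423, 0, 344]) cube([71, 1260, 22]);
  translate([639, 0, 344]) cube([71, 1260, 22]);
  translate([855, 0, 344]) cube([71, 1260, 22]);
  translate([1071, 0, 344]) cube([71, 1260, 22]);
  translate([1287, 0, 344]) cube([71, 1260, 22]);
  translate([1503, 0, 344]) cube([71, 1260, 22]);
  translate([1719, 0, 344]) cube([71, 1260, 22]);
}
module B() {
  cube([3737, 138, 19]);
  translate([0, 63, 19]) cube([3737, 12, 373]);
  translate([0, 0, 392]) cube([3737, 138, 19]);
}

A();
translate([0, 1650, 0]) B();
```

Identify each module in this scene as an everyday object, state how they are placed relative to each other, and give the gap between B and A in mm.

The I-beam's nearest face is 390 mm from the bed frame's +y face.

A is a bed frame. B is an I-beam. The I-beam is on the floor beside the bed frame on its +y side. The gap between the I-beam and the bed frame is 390 mm.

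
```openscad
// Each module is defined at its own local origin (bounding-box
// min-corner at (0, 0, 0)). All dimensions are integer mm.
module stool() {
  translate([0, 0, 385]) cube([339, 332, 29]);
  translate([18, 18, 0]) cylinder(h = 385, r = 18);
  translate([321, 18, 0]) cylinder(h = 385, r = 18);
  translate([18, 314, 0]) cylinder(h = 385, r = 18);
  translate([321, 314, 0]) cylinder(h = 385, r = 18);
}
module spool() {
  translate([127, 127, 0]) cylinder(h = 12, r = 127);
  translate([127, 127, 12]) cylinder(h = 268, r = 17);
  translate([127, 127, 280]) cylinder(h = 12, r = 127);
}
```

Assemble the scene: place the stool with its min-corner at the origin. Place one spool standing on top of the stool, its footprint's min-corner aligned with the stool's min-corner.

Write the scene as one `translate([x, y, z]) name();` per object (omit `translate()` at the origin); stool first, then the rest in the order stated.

stool();
translate([0, 0, 414]) spool();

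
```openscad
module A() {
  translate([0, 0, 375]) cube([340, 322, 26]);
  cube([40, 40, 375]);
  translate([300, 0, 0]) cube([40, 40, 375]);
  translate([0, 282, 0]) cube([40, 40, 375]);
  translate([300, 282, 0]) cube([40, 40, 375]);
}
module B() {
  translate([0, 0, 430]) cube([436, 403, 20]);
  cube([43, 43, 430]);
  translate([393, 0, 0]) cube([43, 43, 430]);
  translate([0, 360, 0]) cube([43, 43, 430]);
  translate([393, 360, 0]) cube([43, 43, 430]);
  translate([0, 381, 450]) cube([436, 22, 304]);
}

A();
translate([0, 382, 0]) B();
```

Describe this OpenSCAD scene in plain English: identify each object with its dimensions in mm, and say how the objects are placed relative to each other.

A is a four-legged stool. The seat is a 340×322×26 mm slab whose top surface is at z = 401 mm; four square legs, each 40×40 mm in cross-section, run from the floor (z = 0) to the underside of the seat, each flush with a corner of the seat.

B is a chair: 436×403 mm seat, 20 mm thick, top at z = 450 mm, on four 43 mm square corner legs flush with the seat edges. A 22 mm thick backrest slab spans the full seat width, extending 304 mm above the seat top, its back face flush with the seat's +y edge.

The chair is on the floor beside the stool on its +y side.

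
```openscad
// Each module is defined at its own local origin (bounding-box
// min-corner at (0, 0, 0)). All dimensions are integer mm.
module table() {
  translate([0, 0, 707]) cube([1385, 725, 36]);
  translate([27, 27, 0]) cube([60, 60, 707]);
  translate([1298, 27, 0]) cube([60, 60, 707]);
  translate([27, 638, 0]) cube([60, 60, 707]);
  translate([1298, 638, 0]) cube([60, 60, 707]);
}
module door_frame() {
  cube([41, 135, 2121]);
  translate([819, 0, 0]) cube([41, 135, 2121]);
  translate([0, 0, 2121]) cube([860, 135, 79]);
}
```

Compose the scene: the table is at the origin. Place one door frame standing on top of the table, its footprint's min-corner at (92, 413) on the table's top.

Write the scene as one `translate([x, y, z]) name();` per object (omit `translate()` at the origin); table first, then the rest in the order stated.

table();
translate([92, 413, 743]) door_frame();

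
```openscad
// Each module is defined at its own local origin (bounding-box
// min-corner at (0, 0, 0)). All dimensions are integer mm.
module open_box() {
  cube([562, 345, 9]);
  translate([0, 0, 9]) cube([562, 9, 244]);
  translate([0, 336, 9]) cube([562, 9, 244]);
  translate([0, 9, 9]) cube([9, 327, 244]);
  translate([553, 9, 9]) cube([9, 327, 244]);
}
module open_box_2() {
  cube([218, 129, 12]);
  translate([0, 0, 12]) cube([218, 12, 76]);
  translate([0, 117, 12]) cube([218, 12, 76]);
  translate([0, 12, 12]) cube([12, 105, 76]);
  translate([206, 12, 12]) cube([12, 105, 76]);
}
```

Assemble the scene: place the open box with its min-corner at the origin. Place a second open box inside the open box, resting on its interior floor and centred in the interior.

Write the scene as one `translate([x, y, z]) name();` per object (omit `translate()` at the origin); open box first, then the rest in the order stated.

open_box();
translate([172, 108, 9]) open_box_2();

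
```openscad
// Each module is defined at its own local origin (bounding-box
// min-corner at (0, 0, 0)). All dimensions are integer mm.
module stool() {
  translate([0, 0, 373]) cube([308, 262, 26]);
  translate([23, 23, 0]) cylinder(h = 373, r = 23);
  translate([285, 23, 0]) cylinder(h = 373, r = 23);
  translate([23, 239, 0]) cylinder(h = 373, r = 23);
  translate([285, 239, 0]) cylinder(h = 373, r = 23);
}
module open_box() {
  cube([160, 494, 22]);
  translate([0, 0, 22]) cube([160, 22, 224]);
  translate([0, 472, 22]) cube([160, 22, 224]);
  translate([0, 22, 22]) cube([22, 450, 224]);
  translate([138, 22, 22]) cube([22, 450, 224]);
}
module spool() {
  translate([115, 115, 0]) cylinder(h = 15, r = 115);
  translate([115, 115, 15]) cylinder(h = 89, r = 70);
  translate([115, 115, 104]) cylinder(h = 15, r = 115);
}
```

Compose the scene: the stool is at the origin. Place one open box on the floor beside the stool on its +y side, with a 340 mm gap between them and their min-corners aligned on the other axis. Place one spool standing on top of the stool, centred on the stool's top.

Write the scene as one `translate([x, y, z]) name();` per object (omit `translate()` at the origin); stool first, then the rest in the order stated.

stool();
translate([0, 602, 0]) open_box();
translate([39, 16, 399]) spool();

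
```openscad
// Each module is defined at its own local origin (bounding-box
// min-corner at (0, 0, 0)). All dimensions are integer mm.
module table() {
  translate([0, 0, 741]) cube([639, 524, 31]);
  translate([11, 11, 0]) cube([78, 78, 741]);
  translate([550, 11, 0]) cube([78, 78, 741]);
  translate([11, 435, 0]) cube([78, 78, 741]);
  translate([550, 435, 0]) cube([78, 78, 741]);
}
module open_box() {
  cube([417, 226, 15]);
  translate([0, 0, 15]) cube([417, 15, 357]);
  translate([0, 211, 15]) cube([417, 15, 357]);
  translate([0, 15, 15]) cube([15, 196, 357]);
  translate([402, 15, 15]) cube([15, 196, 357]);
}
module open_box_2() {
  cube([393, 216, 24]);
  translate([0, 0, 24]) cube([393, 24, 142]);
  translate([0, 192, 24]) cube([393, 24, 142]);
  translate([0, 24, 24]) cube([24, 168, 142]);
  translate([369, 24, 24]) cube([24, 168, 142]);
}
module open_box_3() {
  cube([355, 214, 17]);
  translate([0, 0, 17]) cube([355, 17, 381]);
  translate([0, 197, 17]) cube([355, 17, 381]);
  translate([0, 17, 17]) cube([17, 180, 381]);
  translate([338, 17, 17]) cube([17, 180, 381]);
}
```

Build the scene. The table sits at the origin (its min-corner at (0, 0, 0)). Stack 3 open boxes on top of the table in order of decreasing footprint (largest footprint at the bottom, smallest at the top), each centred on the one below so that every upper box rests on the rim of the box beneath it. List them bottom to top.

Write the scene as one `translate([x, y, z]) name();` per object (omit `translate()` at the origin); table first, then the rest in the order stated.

table();
translate([111, 149, 772]) open_box();
translate([123, 154, 1144]) open_box_2();
translate([142, 155, 1310]) open_box_3();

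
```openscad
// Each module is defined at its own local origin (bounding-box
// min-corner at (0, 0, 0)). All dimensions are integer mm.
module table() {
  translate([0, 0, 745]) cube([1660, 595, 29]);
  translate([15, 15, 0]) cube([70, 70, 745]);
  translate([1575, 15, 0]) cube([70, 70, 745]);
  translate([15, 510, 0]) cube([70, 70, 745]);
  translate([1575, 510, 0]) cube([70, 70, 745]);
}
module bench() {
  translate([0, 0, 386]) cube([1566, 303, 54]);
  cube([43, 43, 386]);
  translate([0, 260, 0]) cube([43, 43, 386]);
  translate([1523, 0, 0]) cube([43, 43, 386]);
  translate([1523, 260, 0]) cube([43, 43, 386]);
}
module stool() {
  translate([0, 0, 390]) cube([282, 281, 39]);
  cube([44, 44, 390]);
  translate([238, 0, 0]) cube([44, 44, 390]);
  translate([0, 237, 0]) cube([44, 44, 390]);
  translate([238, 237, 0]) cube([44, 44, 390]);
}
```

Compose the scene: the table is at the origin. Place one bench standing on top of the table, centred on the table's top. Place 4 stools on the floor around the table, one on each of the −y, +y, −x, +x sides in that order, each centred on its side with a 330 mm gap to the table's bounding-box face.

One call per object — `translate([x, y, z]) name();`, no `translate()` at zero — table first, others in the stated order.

table();
translate([47, 146, 774]) bench();
translate([689, -611, 0]) stool();
translate([689, 925, 0]) stool();
translate([-612, 157, 0]) stool();
translate([1990, 157, 0]) stool();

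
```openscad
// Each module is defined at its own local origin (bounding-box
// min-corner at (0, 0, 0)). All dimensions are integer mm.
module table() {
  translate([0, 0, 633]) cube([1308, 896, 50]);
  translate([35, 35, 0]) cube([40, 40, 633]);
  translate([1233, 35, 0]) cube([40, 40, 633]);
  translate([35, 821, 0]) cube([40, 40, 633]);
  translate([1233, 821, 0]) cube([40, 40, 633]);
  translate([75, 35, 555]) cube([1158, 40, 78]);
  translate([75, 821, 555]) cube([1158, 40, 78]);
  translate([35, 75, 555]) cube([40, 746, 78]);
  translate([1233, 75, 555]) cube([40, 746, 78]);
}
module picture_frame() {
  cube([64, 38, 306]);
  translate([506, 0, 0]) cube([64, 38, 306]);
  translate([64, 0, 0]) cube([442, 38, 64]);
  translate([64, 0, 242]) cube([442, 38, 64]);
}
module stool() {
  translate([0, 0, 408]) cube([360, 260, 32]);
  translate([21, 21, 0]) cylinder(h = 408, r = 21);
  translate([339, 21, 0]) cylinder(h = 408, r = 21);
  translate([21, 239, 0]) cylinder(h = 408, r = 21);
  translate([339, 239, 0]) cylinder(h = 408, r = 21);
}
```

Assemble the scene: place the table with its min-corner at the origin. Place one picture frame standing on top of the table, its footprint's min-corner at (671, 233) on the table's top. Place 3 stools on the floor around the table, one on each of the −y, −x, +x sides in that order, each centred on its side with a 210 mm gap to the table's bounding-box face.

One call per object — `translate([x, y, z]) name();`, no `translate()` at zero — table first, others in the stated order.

table();
translate([671, 233, 683]) picture_frame();
translate([474, -470, 0]) stool();
translate([-570, 318, 0]) stool();
translate([1518, 318, 0]) stool();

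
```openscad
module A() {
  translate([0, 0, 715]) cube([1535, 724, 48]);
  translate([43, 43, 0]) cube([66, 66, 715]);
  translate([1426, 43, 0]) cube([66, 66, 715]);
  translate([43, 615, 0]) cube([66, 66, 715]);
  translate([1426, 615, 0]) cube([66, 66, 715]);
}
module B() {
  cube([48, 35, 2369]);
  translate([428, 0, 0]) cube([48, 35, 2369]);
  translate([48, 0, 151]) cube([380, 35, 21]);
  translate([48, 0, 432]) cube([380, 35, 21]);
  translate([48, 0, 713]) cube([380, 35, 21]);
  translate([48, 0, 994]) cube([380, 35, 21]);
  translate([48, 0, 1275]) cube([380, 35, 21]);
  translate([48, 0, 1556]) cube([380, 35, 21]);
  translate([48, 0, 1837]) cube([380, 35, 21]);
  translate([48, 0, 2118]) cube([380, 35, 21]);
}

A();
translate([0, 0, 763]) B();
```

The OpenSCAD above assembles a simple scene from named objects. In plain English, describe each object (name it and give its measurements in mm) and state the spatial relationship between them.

A is a rectangular dining table. The top is 1535×724×48 mm with its upper surface at z = 763 mm. It stands on four 66×66 mm square legs, each inset 43 mm from the nearest pair of top edges, running from the floor to the underside of the top.

B is a wooden ladder with two side rails of 48×35 mm section and 2369 mm height, set 476 mm apart overall. Between them run 8 rectangular rungs (35 mm deep, 21 mm thick), front faces flush with the rails' −y face. The bottom of the first rung is 151 mm above the floor and each subsequent rung is 281 mm higher than the one below.

The ladder is on top of the table.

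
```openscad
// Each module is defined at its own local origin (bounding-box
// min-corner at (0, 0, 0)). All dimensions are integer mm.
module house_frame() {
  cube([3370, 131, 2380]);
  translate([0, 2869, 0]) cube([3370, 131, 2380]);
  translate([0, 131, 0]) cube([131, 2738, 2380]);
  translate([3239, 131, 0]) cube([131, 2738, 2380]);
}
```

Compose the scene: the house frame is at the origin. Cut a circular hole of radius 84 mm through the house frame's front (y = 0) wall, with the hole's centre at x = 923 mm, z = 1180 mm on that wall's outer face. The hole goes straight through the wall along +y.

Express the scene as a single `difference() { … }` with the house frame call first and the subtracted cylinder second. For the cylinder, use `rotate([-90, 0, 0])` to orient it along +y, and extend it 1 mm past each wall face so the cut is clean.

difference() {
  house_frame();
  translate([923, -1, 1180]) rotate([-90, 0, 0]) cylinder(h = 133, r = 84);
}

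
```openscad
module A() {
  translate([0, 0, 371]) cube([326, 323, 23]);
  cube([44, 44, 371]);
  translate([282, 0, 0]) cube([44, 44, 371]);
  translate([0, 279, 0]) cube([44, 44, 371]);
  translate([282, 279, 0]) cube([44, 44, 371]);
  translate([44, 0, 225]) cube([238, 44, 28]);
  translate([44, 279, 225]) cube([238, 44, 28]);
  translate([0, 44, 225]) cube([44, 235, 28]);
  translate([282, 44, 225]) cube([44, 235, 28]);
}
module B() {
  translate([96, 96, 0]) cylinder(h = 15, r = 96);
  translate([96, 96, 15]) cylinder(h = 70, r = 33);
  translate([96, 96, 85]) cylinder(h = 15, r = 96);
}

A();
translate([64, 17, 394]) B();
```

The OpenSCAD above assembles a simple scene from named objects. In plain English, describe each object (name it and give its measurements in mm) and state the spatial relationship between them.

A is a four-legged stool. The seat is 326×323 mm, 23 mm thick, top at z = 394 mm. It stands on four square legs, each 44×44 mm in cross-section, from z = 0 to the seat underside, each flush with a corner of the seat. Four stretchers, 44 mm wide and 28 mm tall, connect adjacent legs with their undersides at z = 225 mm, each running between the inner faces of the legs it joins and aligned with the legs' outer faces on the other axis.

B is a spool: two coaxial disc flanges of radius 96 mm and thickness 15 mm, joined by a core cylinder of radius 33 mm and height 70 mm. The lower flange rests on z = 0 and the three cylinders share a vertical axis.

The spool is on top of the stool.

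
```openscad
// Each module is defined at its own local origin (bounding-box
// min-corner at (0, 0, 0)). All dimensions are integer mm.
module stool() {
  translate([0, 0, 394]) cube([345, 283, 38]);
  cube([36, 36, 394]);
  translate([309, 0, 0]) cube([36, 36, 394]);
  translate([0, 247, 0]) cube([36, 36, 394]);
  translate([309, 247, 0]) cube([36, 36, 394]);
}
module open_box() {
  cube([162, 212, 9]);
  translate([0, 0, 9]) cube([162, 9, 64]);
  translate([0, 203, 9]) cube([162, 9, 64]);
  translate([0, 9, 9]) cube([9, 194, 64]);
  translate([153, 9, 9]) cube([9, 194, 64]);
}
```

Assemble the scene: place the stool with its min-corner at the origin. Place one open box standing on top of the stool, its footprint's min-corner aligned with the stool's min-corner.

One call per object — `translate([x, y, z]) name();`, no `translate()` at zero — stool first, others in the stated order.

stool();
translate([0, 0, 432]) open_box();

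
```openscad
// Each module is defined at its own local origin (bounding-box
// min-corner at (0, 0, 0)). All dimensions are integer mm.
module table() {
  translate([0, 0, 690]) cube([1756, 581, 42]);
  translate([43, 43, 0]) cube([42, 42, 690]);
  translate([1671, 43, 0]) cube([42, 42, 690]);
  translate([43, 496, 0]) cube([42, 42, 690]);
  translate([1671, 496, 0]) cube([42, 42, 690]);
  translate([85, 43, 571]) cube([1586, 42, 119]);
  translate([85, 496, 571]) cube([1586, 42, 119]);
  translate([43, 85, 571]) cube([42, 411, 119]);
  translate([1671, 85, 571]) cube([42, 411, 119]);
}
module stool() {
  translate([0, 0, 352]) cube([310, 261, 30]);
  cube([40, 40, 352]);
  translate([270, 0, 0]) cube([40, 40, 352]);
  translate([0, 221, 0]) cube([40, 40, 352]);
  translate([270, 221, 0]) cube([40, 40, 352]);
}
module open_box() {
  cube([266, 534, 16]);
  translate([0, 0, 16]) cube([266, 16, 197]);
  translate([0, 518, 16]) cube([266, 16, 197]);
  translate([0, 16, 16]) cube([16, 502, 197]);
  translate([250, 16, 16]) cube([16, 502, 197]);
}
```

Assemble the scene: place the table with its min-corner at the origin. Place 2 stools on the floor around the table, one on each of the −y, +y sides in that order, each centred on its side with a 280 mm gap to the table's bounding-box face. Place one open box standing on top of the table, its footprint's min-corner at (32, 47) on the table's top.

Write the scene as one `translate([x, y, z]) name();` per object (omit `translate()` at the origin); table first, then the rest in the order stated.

table();
translate([723, -541, 0]) stool();
translate([723, 861, 0]) stool();
translate([32, 47, 732]) open_box();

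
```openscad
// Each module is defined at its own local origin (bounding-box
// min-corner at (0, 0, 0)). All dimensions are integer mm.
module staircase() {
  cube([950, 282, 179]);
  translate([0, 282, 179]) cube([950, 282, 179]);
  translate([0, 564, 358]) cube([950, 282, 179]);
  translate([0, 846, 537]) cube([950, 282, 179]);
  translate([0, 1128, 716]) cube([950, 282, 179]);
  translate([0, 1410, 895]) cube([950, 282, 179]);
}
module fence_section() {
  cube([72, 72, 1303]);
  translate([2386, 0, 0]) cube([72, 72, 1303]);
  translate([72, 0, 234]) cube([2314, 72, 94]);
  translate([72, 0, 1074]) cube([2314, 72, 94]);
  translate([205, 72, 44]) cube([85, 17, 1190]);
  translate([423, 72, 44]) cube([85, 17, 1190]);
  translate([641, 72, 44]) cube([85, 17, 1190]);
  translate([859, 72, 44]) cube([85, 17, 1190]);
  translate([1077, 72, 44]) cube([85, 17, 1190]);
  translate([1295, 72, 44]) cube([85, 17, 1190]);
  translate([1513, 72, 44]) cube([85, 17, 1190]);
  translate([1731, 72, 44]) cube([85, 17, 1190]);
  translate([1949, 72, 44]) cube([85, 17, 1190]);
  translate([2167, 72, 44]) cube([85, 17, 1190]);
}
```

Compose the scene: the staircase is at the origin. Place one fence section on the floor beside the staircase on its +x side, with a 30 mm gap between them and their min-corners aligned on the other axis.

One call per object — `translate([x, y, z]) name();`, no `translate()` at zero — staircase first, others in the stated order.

staircase();
translate([980, 0, 0]) fence_section();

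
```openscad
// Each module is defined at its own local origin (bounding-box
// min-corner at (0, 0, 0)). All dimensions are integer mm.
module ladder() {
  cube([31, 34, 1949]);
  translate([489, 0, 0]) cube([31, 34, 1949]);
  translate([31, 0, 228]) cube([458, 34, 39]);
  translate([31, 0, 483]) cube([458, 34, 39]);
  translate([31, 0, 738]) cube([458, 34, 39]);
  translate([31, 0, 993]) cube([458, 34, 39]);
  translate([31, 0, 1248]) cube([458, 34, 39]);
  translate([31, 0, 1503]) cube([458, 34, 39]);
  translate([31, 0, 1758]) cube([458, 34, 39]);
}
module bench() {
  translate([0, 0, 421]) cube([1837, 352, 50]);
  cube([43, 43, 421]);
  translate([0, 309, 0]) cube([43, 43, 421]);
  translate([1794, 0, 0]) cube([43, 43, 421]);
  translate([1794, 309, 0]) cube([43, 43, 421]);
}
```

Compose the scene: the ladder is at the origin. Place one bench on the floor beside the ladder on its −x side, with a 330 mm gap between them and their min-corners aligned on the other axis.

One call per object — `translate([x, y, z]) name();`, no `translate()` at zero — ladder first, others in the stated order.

ladder();
translate([-2167, 0, 0]) bench();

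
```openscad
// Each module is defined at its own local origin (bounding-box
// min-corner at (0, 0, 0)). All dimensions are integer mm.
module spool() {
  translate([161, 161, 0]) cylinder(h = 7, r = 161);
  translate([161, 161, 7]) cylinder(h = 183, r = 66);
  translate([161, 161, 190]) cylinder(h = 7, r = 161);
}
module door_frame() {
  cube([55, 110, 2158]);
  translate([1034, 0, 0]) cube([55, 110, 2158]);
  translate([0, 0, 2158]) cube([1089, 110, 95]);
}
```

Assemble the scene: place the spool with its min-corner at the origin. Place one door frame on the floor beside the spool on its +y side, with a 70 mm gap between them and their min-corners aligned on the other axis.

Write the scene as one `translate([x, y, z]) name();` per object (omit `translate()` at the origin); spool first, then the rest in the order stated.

spool();
translate([0, 392, 0]) door_frame();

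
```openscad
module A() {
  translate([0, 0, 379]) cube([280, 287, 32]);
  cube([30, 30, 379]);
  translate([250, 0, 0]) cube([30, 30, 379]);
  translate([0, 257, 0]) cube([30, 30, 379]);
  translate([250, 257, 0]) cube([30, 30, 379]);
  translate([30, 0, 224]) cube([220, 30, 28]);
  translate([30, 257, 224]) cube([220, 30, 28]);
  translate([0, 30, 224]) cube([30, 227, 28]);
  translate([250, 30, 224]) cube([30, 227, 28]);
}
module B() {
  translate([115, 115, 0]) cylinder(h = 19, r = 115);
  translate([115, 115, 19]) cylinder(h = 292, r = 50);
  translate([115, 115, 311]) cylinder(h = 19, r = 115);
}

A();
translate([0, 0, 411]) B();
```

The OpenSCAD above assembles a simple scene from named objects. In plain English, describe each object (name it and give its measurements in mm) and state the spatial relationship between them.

A is a four-legged stool. The seat is a 280×287×32 mm slab whose top surface is at z = 411 mm; four square legs, each 30×30 mm in cross-section, run from the floor (z = 0) to the underside of the seat, each flush with a corner of the seat. Four stretchers, 30 mm wide and 28 mm tall, connect adjacent legs with their undersides at z = 224 mm, each running between the inner faces of the legs it joins and aligned with the legs' outer faces on the other axis.

B is a spool: two coaxial disc flanges of radius 115 mm and thickness 19 mm, joined by a core cylinder of radius 50 mm and height 292 mm. The lower flange rests on z = 0 and the three cylinders share a vertical axis.

The spool is on top of the stool.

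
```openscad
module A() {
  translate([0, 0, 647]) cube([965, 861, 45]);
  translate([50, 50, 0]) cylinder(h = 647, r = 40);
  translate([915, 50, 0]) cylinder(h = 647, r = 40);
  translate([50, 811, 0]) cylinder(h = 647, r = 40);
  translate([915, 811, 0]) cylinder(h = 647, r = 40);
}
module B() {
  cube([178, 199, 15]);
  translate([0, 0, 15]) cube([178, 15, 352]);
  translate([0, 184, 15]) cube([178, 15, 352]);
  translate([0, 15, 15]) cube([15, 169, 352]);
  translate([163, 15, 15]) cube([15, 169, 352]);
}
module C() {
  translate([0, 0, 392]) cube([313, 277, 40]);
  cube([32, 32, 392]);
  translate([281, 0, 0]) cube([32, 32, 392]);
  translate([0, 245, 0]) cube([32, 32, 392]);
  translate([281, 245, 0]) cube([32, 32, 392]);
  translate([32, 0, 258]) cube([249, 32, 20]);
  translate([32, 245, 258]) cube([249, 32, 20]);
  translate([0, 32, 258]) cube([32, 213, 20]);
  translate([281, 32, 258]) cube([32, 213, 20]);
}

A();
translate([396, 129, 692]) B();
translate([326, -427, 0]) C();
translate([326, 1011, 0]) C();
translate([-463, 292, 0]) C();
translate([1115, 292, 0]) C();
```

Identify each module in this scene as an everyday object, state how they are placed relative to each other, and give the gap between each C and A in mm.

Each stool's nearest face is 150 mm from the table's bounding box.

A is a table. B is an open box. C is a stool. The open box is on top of the table. Four stools sit around the table at the −y, +y, −x, +x sides. The gap between each stool and the table is 150 mm.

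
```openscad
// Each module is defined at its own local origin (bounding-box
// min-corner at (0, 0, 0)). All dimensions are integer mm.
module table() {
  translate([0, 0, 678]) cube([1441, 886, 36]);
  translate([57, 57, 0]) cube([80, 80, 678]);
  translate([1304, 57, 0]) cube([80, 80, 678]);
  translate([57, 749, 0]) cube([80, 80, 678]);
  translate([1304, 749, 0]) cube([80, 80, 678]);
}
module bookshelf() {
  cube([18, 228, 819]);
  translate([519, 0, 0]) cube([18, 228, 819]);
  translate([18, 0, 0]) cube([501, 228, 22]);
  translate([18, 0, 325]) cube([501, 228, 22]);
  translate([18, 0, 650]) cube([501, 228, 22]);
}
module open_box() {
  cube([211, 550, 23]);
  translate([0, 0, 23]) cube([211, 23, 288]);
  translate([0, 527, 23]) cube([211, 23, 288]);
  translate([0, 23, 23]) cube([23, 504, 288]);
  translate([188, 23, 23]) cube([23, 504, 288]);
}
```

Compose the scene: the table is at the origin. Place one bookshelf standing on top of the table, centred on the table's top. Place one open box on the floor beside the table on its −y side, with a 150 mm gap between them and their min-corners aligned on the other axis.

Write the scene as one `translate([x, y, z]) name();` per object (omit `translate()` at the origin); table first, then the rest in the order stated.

table();
translate([452, 329, 714]) bookshelf();
translate([0, -700, 0]) open_box();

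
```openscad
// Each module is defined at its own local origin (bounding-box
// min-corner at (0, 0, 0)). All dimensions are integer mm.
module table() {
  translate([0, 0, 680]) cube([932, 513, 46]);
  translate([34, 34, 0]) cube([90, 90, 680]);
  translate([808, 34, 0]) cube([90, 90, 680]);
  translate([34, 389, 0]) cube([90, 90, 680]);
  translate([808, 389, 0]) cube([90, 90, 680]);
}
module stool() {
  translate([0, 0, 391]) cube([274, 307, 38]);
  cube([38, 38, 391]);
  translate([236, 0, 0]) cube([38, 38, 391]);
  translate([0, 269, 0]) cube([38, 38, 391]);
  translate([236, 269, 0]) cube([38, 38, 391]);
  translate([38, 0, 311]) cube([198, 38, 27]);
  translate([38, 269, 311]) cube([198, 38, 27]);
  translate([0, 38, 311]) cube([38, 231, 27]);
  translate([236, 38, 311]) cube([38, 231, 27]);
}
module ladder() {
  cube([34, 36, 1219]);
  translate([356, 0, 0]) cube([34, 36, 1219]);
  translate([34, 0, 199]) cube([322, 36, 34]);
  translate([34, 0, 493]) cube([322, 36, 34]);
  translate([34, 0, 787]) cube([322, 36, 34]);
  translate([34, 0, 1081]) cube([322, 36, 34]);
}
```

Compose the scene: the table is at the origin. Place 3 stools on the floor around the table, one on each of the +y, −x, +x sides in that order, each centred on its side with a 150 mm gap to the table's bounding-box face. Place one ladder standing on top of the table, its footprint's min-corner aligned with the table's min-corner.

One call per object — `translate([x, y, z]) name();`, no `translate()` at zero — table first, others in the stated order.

table();
translate([329, 663, 0]) stool();
translate([-424, 103, 0]) stool();
translate([1082, 103, 0]) stool();
translate([0, 0, 726]) ladder();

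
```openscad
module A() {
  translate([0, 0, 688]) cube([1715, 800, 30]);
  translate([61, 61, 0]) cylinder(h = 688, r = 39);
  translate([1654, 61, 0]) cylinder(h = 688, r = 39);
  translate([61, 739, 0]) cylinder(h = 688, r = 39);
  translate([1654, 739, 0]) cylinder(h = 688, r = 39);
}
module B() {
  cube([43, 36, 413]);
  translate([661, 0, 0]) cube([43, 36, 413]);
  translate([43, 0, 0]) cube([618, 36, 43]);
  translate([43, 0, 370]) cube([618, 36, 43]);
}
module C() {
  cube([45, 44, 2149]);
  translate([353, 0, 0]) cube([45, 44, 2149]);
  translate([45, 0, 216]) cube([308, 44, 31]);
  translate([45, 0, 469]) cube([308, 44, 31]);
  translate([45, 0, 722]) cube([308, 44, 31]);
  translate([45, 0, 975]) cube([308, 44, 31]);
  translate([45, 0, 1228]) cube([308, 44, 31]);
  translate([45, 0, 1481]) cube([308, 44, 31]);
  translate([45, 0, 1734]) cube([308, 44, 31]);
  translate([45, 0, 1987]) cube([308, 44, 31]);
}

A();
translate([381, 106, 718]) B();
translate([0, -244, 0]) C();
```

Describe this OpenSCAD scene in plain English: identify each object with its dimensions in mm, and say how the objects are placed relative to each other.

A is a table: top 1715 mm (x) × 800 mm (y), 30 mm thick, upper face at z = 718 mm, on four round legs of 78 mm diameter, each leg's bounding box inset 22 mm from the nearest pair of top edges, running from z = 0 to the bottom of the top.

B is a rectangular picture frame lying in the x–z plane (depth along y). The opening is 618 mm wide (x) by 327 mm tall (z), surrounded by a border 43 mm wide on all four sides. The frame is 36 mm deep and is made of two full-height vertical stiles with two horizontal rails fitted between them.

C is a wooden ladder with two side rails of 45×44 mm section and 2149 mm height, set 398 mm apart overall. Between them run 8 rectangular rungs (44 mm deep, 31 mm thick), front faces flush with the rails' −y face. The bottom of the first rung is 216 mm above the floor and each subsequent rung is 253 mm higher than the one below.

The picture frame is on top of the table. The ladder is on the floor beside the table on its −y side.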